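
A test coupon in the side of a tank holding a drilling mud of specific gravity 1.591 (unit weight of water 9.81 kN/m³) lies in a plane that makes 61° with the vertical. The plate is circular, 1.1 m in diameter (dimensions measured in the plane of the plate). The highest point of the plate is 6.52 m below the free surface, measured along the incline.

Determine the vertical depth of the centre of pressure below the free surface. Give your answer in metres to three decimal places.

γ = 1.591 × 9.81 = 15.60771 kN/m³.
The plate makes 61° with the vertical, i.e. θ = 90° − 61° = 29° to the horizontal. Measuring y along the incline from the free-surface line, vertical depth h = y·sinθ with sinθ = 0.484810.
The centroid is at the centre, 0.55 m below the top of the plate, so y_c = 6.52 + 0.55 = 7.07 m and h_c = 7.07 × 0.484810 = 3.42761 m.
A = π(0.55)² = 0.950332 m².
Resultant F = γ·h_c·A = 15.60771 × 3.42761 × 0.950332 = 50.84 kN.
I_c = πr⁴/4 = π × 0.55⁴/4 = 0.0718688 m⁴.
Centre of pressure: y_p = y_c + I_c/(y_c·A) = 7.07 + 0.0718688/(7.07 × 0.950332) = 7.07 + 0.0106966 = 7.0807 m along the plane.
Vertically, h_p = y_p·sinθ = 7.0807 × 0.484810 = 3.43279 m.

h_p = 3.433 m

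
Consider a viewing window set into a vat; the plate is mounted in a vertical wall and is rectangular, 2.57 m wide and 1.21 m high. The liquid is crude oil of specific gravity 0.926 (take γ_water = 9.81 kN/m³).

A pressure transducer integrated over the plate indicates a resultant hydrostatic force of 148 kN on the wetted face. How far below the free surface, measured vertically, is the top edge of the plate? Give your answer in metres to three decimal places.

d_top ≈ 4.634 m

γ = 0.926 × 9.81 = 9.08406 kN/m³.
A = 2.57 × 1.21 = 3.1097 m².
From F = γ·h_c·A, the centroid depth is h_c = 148/(9.08406 × 3.1097) = 5.23918 m.
The centroid lies 1.21/2 = 0.605 m below the top edge, so the top edge sits at h_top = 5.23918 − 0.605 = 4.63418 m below the surface.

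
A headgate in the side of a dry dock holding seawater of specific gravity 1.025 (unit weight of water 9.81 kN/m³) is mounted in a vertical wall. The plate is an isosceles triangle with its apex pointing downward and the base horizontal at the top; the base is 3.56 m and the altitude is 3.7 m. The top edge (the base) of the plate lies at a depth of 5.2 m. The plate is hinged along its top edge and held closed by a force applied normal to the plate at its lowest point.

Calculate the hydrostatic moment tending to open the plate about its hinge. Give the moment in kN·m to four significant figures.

M ≈ 575.8 kN·m

γ = 1.025 × 9.81 = 10.05525 kN/m³.
With the apex down, the centroid sits h/3 = 3.7/3 = 1.23333 m below the base (the top edge), so the centroid depth is h_c = 5.2 + 1.23333 = 6.43333 m.
A = ½ × 3.56 × 3.7 = 6.586 m².
Resultant F = γ·h_c·A = 10.05525 × 6.43333 × 6.586 = 426.04 kN.
I_c = b·h³/36 = 3.56 × 3.7³/36 = 5.00902 m⁴.
Centre of pressure: y_p = y_c + I_c/(y_c·A) = 6.43333 + 5.00902/(6.43333 × 6.586) = 6.43333 + 0.118221 = 6.55155 m along the plane.
The resultant acts 1.23333 + 0.118221 = 1.35155 m (along the plate) below the hinge at the top edge, so the moment about the hinge is M = F × 1.35155 = 426.04 × 1.35155 = 575.814 kN·m.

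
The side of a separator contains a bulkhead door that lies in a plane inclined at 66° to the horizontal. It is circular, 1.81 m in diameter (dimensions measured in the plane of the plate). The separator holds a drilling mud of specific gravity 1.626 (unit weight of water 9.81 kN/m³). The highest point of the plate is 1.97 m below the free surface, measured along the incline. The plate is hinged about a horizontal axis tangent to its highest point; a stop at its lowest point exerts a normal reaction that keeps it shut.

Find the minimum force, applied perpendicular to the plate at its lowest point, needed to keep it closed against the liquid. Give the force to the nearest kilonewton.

γ = 1.626 × 9.81 = 15.95106 kN/m³.
Let θ = 66° be the plate's angle to the horizontal; measure y along the incline from where the plane meets the free surface. Vertical depth h = y·sinθ with sinθ = 0.913545.
The centroid is at the centre, 0.905 m below the top of the plate, so y_c = 1.97 + 0.905 = 2.875 m and h_c = 2.875 × 0.913545 = 2.62644 m.
A = π(0.905)² = 2.57304 m².
Resultant F = γ·h_c·A = 15.95106 × 2.62644 × 2.57304 = 107.796 kN.
I_c = πr⁴/4 = π × 0.905⁴/4 = 0.526847 m⁴.
Centre of pressure: y_p = y_c + I_c/(y_c·A) = 2.875 + 0.526847/(2.875 × 2.57304) = 2.875 + 0.0712197 = 2.94622 m along the plane.
The resultant acts 0.905 + 0.0712197 = 0.97622 m (along the plate) below the hinge at the top edge, so the moment about the hinge is M = F × 0.97622 = 107.796 × 0.97622 = 105.233 kN·m.
A normal force at the bottom, 1.81 m from the hinge, must supply this moment: P = 105.233/1.81 = 58.1398 kN.

P ≈ 58 kN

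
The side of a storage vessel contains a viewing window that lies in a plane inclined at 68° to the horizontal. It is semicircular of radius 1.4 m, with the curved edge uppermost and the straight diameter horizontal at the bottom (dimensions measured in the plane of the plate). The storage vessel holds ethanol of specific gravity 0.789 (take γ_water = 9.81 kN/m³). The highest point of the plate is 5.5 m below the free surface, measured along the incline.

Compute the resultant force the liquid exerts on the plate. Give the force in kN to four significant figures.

F ≈ 139.3 kN

γ = 0.789 × 9.81 = 7.74009 kN/m³.
Let θ = 68° be the plate's angle to the horizontal; measure y along the incline from where the plane meets the free surface. Vertical depth h = y·sinθ with sinθ = 0.927184.
The centroid lies 4r/(3π) = 0.594178 m above the diameter, so r − 4r/(3π) = 1.4 − 0.594178 = 0.805822 m below the topmost point, so y_c = 5.5 + 0.805822 = 6.30582 m and h_c = 6.30582 × 0.927184 = 5.84666 m.
A = πr²/2 = π × 1.4²/2 = 3.07876 m².
Resultant F = γ·h_c·A = 7.74009 × 5.84666 × 3.07876 = 139.325 kN.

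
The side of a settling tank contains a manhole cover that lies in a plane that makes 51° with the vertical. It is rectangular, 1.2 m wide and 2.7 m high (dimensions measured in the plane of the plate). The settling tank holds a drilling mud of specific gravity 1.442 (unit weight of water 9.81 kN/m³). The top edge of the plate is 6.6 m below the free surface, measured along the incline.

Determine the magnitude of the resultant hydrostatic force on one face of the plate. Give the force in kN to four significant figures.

γ = 1.442 × 9.81 = 14.14602 kN/m³.
The plate makes 51° with the vertical, i.e. θ = 90° − 51° = 39° to the horizontal. Measuring y along the incline from the free-surface line, vertical depth h = y·sinθ with sinθ = 0.629320.
The centroid lies 2.7/2 = 1.35 m below the top edge, so y_c = 6.6 + 1.35 = 7.95 m and h_c = 7.95 × 0.629320 = 5.00309 m.
A = 1.2 × 2.7 = 3.24 m².
Resultant F = γ·h_c·A = 14.14602 × 5.00309 × 3.24 = 229.307 kN.

F ≈ 229.3 kN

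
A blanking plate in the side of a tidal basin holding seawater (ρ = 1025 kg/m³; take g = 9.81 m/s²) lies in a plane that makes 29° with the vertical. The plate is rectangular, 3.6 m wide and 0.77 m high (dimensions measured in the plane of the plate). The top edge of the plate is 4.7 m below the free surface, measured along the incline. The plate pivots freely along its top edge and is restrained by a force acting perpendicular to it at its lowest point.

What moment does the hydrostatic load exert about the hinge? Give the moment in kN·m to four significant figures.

M ≈ 48.93 kN·m

γ = ρg = 1025 × 9.81 / 1000 = 10.05525 kN/m³.
The plate makes 29° with the vertical, i.e. θ = 90° − 29° = 61° to the horizontal. Measuring y along the incline from the free-surface line, vertical depth h = y·sinθ with sinθ = 0.874620.
The centroid lies 0.77/2 = 0.385 m below the top edge, so y_c = 4.7 + 0.385 = 5.085 m and h_c = 5.085 × 0.874620 = 4.44744 m.
A = 3.6 × 0.77 = 2.772 m².
Resultant F = γ·h_c·A = 10.05525 × 4.44744 × 2.772 = 123.964 kN.
I_c = b·h³/12 = 3.6 × 0.77³/12 = 0.13696 m⁴.
Centre of pressure: y_p = y_c + I_c/(y_c·A) = 5.085 + 0.13696/(5.085 × 2.772) = 5.085 + 0.00971649 = 5.09472 m along the plane.
The resultant acts 0.385 + 0.00971649 = 0.394716 m (along the plate) below the hinge at the top edge, so the moment about the hinge is M = F × 0.394716 = 123.964 × 0.394716 = 48.9306 kN·m.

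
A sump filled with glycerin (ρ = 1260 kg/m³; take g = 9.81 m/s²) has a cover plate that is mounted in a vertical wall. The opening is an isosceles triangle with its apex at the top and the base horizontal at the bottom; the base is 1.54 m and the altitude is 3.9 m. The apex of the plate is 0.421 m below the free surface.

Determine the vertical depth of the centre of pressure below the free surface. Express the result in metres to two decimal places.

h_p = 3.30 m

γ = ρg = 1260 × 9.81 / 1000 = 12.3606 kN/m³.
With the apex up, the centroid sits 2h/3 = 2 × 3.9/3 = 2.6 m below the apex, so the centroid depth is h_c = 0.421 + 2.6 = 3.021 m.
A = ½ × 1.54 × 3.9 = 3.003 m².
Resultant F = γ·h_c·A = 12.3606 × 3.021 × 3.003 = 112.136 kN.
I_c = b·h³/36 = 1.54 × 3.9³/36 = 2.53754 m⁴.
Centre of pressure: y_p = y_c + I_c/(y_c·A) = 3.021 + 2.53754/(3.021 × 3.003) = 3.021 + 0.279709 = 3.30071 m along the plane.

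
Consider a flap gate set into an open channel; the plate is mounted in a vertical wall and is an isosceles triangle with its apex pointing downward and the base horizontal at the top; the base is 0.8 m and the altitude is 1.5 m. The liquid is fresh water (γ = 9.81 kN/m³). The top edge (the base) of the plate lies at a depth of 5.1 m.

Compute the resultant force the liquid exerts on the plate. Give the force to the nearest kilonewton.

F ≈ 33 kN

γ = 9.81 kN/m³.
With the apex down, the centroid sits h/3 = 1.5/3 = 0.5 m below the base (the top edge), so the centroid depth is h_c = 5.1 + 0.5 = 5.6 m.
A = ½ × 0.8 × 1.5 = 0.6 m².
Resultant F = γ·h_c·A = 9.81 × 5.6 × 0.6 = 32.9616 kN.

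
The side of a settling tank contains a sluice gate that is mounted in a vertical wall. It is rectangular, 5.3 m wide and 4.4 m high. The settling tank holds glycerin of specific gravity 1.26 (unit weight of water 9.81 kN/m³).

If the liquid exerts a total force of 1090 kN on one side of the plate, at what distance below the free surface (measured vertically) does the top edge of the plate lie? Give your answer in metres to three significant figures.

d_top ≈ 1.58 m

γ = 1.26 × 9.81 = 12.3606 kN/m³.
A = 5.3 × 4.4 = 23.32 m².
From F = γ·h_c·A, the centroid depth is h_c = 1090/(12.3606 × 23.32) = 3.78145 m.
The centroid lies 4.4/2 = 2.2 m below the top edge, so the top edge sits at h_top = 3.78145 − 2.2 = 1.58145 m below the surface.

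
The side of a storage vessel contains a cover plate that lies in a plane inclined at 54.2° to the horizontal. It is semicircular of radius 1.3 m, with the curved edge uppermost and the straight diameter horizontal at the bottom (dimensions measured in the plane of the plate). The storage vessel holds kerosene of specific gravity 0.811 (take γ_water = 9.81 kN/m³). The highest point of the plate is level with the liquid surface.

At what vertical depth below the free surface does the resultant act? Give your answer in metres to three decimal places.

h_p = 0.735 m

γ = 0.811 × 9.81 = 7.95591 kN/m³.
Let θ = 54.2° be the plate's angle to the horizontal; measure y along the incline from where the plane meets the free surface. Vertical depth h = y·sinθ with sinθ = 0.811064.
The centroid lies 4r/(3π) = 0.551737 m above the diameter, so r − 4r/(3π) = 1.3 − 0.551737 = 0.748263 m below the topmost point, so y_c = 0.748263 m and h_c = 0.748263 × 0.811064 = 0.606889 m.
A = πr²/2 = π × 1.3²/2 = 2.65465 m².
Resultant F = γ·h_c·A = 7.95591 × 0.606889 × 2.65465 = 12.8176 kN.
I_c = (π/8 − 8/(9π))·r⁴ = 0.109757 × 1.3⁴ = 0.313477 m⁴.
Centre of pressure: y_p = y_c + I_c/(y_c·A) = 0.748263 + 0.313477/(0.748263 × 2.65465) = 0.748263 + 0.157813 = 0.906076 m along the plane.
Vertically, h_p = y_p·sinθ = 0.906076 × 0.811064 = 0.734886 m.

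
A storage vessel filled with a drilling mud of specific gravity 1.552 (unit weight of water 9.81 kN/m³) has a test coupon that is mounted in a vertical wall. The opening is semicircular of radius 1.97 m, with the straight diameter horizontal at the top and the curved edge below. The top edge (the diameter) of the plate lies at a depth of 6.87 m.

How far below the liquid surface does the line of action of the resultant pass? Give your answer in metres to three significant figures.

h_p = 7.74 m

γ = 1.552 × 9.81 = 15.22512 kN/m³.
The centroid of a semicircle lies 4r/(3π) = 0.836094 m from the diameter, here below the top edge, so the centroid depth is h_c = 6.87 + 0.836094 = 7.70609 m.
A = πr²/2 = π × 1.97²/2 = 6.0961 m².
Resultant F = γ·h_c·A = 15.22512 × 7.70609 × 6.0961 = 715.232 kN.
I_c = (π/8 − 8/(9π))·r⁴ = 0.109757 × 1.97⁴ = 1.65309 m⁴.
Centre of pressure: y_p = y_c + I_c/(y_c·A) = 7.70609 + 1.65309/(7.70609 × 6.0961) = 7.70609 + 0.0351893 = 7.74128 m along the plane.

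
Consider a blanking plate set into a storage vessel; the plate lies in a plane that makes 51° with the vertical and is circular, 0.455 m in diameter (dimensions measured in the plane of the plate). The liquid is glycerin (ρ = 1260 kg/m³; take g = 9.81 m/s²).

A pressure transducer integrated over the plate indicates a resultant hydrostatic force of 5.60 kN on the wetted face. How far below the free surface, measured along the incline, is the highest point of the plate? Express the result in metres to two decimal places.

γ = ρg = 1260 × 9.81 / 1000 = 12.3606 kN/m³.
A = π(0.2275)² = 0.162597 m².
From F = γ·h_c·A, the centroid depth is h_c = 5.60/(12.3606 × 0.162597) = 2.78635 m.
The plate makes 51° with the vertical, i.e. θ = 90° − 51° = 39° to the horizontal. Measuring y along the incline from the free-surface line, vertical depth h = y·sinθ with sinθ = 0.629320.
Along the incline, y_c = h_c/sinθ = 2.78635/0.629320 = 4.42756 m.
The centroid is at the centre, 0.2275 m below the top of the plate, so the highest point sits at y_top = 4.42756 − 0.2275 = 4.20006 m along the incline.

y_top ≈ 4.20 m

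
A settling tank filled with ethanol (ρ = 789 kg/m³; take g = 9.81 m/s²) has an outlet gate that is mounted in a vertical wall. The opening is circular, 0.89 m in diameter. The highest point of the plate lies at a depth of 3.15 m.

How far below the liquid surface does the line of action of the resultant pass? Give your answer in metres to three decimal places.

h_p = 3.609 m

γ = ρg = 789 × 9.81 / 1000 = 7.74009 kN/m³.
The centroid is at the centre, 0.445 m below the top of the plate, so the centroid depth is h_c = 3.15 + 0.445 = 3.595 m.
A = π(0.445)² = 0.622114 m².
Resultant F = γ·h_c·A = 7.74009 × 3.595 × 0.622114 = 17.3107 kN.
I_c = πr⁴/4 = π × 0.445⁴/4 = 0.0307985 m⁴.
Centre of pressure: y_p = y_c + I_c/(y_c·A) = 3.595 + 0.0307985/(3.595 × 0.622114) = 3.595 + 0.0137708 = 3.60877 m along the plane.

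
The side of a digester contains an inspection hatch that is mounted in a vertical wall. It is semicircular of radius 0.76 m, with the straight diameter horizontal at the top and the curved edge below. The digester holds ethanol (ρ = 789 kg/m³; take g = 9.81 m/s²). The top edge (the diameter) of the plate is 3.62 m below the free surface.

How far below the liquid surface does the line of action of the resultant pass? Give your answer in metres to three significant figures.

h_p = 3.95 m

γ = ρg = 789 × 9.81 / 1000 = 7.74009 kN/m³.
The centroid of a semicircle lies 4r/(3π) = 0.322554 m from the diameter, here below the top edge, so the centroid depth is h_c = 3.62 + 0.322554 = 3.94255 m.
A = πr²/2 = π × 0.76²/2 = 0.907292 m².
Resultant F = γ·h_c·A = 7.74009 × 3.94255 × 0.907292 = 27.6866 kN.
I_c = (π/8 − 8/(9π))·r⁴ = 0.109757 × 0.76⁴ = 0.0366173 m⁴.
Centre of pressure: y_p = y_c + I_c/(y_c·A) = 3.94255 + 0.0366173/(3.94255 × 0.907292) = 3.94255 + 0.0102367 = 3.95279 m along the plane.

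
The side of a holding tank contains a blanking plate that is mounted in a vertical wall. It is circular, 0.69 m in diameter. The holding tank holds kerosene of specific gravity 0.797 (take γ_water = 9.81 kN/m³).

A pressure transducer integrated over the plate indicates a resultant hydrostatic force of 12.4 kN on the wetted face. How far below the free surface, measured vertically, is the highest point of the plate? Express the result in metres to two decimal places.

d_top ≈ 3.90 m

γ = 0.797 × 9.81 = 7.81857 kN/m³.
A = π(0.345)² = 0.373928 m².
From F = γ·h_c·A, the centroid depth is h_c = 12.4/(7.81857 × 0.373928) = 4.24137 m.
The centroid is at the centre, 0.345 m below the top of the plate, so the highest point sits at h_top = 4.24137 − 0.345 = 3.89637 m below the surface.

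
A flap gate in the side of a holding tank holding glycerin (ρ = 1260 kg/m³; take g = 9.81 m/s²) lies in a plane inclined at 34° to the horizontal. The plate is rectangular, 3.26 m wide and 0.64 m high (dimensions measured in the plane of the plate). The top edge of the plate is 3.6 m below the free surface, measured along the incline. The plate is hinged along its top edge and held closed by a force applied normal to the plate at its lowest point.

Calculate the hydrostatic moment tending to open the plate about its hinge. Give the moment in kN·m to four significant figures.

M ≈ 18.58 kN·m

γ = ρg = 1260 × 9.81 / 1000 = 12.3606 kN/m³.
Let θ = 34° be the plate's angle to the horizontal; measure y along the incline from where the plane meets the free surface. Vertical depth h = y·sinθ with sinθ = 0.559193.
The centroid lies 0.64/2 = 0.32 m below the top edge, so y_c = 3.6 + 0.32 = 3.92 m and h_c = 3.92 × 0.559193 = 2.19204 m.
A = 3.26 × 0.64 = 2.0864 m².
Resultant F = γ·h_c·A = 12.3606 × 2.19204 × 2.0864 = 56.5309 kN.
I_c = b·h³/12 = 3.26 × 0.64³/12 = 0.0712158 m⁴.
Centre of pressure: y_p = y_c + I_c/(y_c·A) = 3.92 + 0.0712158/(3.92 × 2.0864) = 3.92 + 0.00870748 = 3.92871 m along the plane.
The resultant acts 0.32 + 0.00870748 = 0.328707 m (along the plate) below the hinge at the top edge, so the moment about the hinge is M = F × 0.328707 = 56.5309 × 0.328707 = 18.5821 kN·m.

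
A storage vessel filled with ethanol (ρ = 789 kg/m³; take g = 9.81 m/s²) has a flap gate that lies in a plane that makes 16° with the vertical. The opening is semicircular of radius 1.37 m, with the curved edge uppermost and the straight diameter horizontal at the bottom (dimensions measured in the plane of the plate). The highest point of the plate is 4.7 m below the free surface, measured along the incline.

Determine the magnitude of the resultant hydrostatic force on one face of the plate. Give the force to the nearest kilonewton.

γ = ρg = 789 × 9.81 / 1000 = 7.74009 kN/m³.
The plate makes 16° with the vertical, i.e. θ = 90° − 16° = 74° to the horizontal. Measuring y along the incline from the free-surface line, vertical depth h = y·sinθ with sinθ = 0.961262.
The centroid lies 4r/(3π) = 0.581446 m above the diameter, so r − 4r/(3π) = 1.37 − 0.581446 = 0.788554 m below the topmost point, so y_c = 4.7 + 0.788554 = 5.48855 m and h_c = 5.48855 × 0.961262 = 5.27593 m.
A = πr²/2 = π × 1.37²/2 = 2.94823 m².
Resultant F = γ·h_c·A = 7.74009 × 5.27593 × 2.94823 = 120.394 kN.

F ≈ 120 kN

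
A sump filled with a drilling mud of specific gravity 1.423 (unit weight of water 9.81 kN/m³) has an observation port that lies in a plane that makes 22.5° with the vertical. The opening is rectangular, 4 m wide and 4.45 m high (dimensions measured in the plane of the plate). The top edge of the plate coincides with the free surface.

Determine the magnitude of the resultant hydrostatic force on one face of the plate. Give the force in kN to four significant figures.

F ≈ 510.8 kN

γ = 1.423 × 9.81 = 13.95963 kN/m³.
The plate makes 22.5° with the vertical, i.e. θ = 90° − 22.5° = 67.5° to the horizontal. Measuring y along the incline from the free-surface line, vertical depth h = y·sinθ with sinθ = 0.923880.
The centroid lies 4.45/2 = 2.225 m below the top edge, so y_c = 2.225 m and h_c = 2.225 × 0.923880 = 2.05563 m.
A = 4 × 4.45 = 17.8 m².
Resultant F = γ·h_c·A = 13.95963 × 2.05563 × 17.8 = 510.786 kN.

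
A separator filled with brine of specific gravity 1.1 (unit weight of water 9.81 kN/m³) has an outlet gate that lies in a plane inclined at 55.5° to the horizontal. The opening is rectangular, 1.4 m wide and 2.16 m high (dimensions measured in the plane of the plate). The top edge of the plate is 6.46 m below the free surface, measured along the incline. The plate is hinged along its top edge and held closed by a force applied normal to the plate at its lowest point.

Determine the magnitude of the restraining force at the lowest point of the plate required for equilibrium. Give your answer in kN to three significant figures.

γ = 1.1 × 9.81 = 10.791 kN/m³.
Let θ = 55.5° be the plate's angle to the horizontal; measure y along the incline from where the plane meets the free surface. Vertical depth h = y·sinθ with sinθ = 0.824126.
The centroid lies 2.16/2 = 1.08 m below the top edge, so y_c = 6.46 + 1.08 = 7.54 m and h_c = 7.54 × 0.824126 = 6.21391 m.
A = 1.4 × 2.16 = 3.024 m².
Resultant F = γ·h_c·A = 10.791 × 6.21391 × 3.024 = 202.772 kN.
I_c = b·h³/12 = 1.4 × 2.16³/12 = 1.17573 m⁴.
Centre of pressure: y_p = y_c + I_c/(y_c·A) = 7.54 + 1.17573/(7.54 × 3.024) = 7.54 + 0.0515649 = 7.59156 m along the plane.
The resultant acts 1.08 + 0.0515649 = 1.13156 m (along the plate) below the hinge at the top edge, so the moment about the hinge is M = F × 1.13156 = 202.772 × 1.13156 = 229.449 kN·m.
A normal force at the bottom, 2.16 m from the hinge, must supply this moment: P = 229.449/2.16 = 106.226 kN.

P ≈ 106 kN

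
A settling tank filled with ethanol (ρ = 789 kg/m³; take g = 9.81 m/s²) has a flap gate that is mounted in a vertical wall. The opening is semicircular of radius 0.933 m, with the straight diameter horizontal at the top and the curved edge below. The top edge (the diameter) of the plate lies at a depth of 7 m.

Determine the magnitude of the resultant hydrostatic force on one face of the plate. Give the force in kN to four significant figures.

γ = ρg = 789 × 9.81 / 1000 = 7.74009 kN/m³.
The centroid of a semicircle lies 4r/(3π) = 0.395977 m from the diameter, here below the top edge, so the centroid depth is h_c = 7 + 0.395977 = 7.39598 m.
A = πr²/2 = π × 0.933²/2 = 1.36736 m².
Resultant F = γ·h_c·A = 7.74009 × 7.39598 × 1.36736 = 78.2753 kN.

F ≈ 78.28 kN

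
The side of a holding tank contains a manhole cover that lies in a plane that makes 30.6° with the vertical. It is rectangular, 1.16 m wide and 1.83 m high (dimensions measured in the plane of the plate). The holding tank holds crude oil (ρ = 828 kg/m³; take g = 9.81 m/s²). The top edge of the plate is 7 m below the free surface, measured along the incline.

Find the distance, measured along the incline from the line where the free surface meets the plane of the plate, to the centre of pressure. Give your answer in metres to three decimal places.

y_p = 7.950 m

γ = ρg = 828 × 9.81 / 1000 = 8.12268 kN/m³.
The plate makes 30.6° with the vertical, i.e. θ = 90° − 30.6° = 59.4° to the horizontal. Measuring y along the incline from the free-surface line, vertical depth h = y·sinθ with sinθ = 0.860742.
The centroid lies 1.83/2 = 0.915 m below the top edge, so y_c = 7 + 0.915 = 7.915 m and h_c = 7.915 × 0.860742 = 6.81277 m.
A = 1.16 × 1.83 = 2.1228 m².
Resultant F = γ·h_c·A = 8.12268 × 6.81277 × 2.1228 = 117.471 kN.
I_c = b·h³/12 = 1.16 × 1.83³/12 = 0.59242 m⁴.
Centre of pressure: y_p = y_c + I_c/(y_c·A) = 7.915 + 0.59242/(7.915 × 2.1228) = 7.915 + 0.035259 = 7.95026 m along the plane.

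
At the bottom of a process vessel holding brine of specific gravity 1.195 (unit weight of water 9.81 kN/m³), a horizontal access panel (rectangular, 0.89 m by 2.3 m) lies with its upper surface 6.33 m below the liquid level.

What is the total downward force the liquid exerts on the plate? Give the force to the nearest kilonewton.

γ = 1.195 × 9.81 = 11.72295 kN/m³.
The plate is horizontal, so pressure is uniform at p = γ·h = 11.72295 × 6.33 = 74.2063 kN/m².
A = 0.89 × 2.3 = 2.047 m².
F = p·A = 74.2063 × 2.047 = 151.9 kN.

F ≈ 152 kN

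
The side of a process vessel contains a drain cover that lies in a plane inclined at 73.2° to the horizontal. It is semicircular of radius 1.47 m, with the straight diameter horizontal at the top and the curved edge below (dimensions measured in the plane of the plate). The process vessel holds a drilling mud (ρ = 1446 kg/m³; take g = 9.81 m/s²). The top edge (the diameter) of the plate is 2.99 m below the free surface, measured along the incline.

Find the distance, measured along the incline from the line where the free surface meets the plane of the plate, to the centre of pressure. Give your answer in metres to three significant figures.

y_p = 3.66 m

γ = ρg = 1446 × 9.81 / 1000 = 14.18526 kN/m³.
Let θ = 73.2° be the plate's angle to the horizontal; measure y along the incline from where the plane meets the free surface. Vertical depth h = y·sinθ with sinθ = 0.957319.
The centroid of a semicircle lies 4r/(3π) = 0.623887 m from the diameter, here below the top edge, so y_c = 2.99 + 0.623887 = 3.61389 m and h_c = 3.61389 × 0.957319 = 3.45965 m.
A = πr²/2 = π × 1.47²/2 = 3.39433 m².
Resultant F = γ·h_c·A = 14.18526 × 3.45965 × 3.39433 = 166.58 kN.
I_c = (π/8 − 8/(9π))·r⁴ = 0.109757 × 1.47⁴ = 0.512509 m⁴.
Centre of pressure: y_p = y_c + I_c/(y_c·A) = 3.61389 + 0.512509/(3.61389 × 3.39433) = 3.61389 + 0.0417804 = 3.65567 m along the plane.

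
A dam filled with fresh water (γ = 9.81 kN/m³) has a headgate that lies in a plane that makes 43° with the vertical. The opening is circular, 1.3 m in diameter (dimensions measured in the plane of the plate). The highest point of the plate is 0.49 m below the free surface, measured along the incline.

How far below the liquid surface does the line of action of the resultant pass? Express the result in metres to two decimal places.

h_p = 0.90 m

γ = 9.81 kN/m³.
The plate makes 43° with the vertical, i.e. θ = 90° − 43° = 47° to the horizontal. Measuring y along the incline from the free-surface line, vertical depth h = y·sinθ with sinθ = 0.731354.
The centroid is at the centre, 0.65 m below the top of the plate, so y_c = 0.49 + 0.65 = 1.14 m and h_c = 1.14 × 0.731354 = 0.833744 m.
A = π(0.65)² = 1.32732 m².
Resultant F = γ·h_c·A = 9.81 × 0.833744 × 1.32732 = 10.8562 kN.
I_c = πr⁴/4 = π × 0.65⁴/4 = 0.140198 m⁴.
Centre of pressure: y_p = y_c + I_c/(y_c·A) = 1.14 + 0.140198/(1.14 × 1.32732) = 1.14 + 0.0926534 = 1.23265 m along the plane.
Vertically, h_p = y_p·sinθ = 1.23265 × 0.731354 = 0.901504 m.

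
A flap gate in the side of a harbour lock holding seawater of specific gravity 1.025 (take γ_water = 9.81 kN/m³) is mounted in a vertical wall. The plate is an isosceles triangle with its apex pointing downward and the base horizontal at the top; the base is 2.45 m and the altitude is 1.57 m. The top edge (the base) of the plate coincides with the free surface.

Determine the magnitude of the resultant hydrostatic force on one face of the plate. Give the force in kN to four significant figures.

γ = 1.025 × 9.81 = 10.05525 kN/m³.
With the apex down, the centroid sits h/3 = 1.57/3 = 0.523333 m below the base (the top edge), so the centroid depth is h_c = 0.523333 m.
A = ½ × 2.45 × 1.57 = 1.92325 m².
Resultant F = γ·h_c·A = 10.05525 × 0.523333 × 1.92325 = 10.1206 kN.

F ≈ 10.12 kN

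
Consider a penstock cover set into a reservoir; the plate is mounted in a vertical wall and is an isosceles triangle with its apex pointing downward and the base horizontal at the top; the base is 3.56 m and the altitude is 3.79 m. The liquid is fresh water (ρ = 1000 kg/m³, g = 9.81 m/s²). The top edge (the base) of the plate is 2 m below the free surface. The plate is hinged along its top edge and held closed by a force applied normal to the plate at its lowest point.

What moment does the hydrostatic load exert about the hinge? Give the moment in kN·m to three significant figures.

M ≈ 326 kN·m

γ = ρg = 1000 × 9.81 = 9810 N/m³ = 9.81 kN/m³.
With the apex down, the centroid sits h/3 = 3.79/3 = 1.26333 m below the base (the top edge), so the centroid depth is h_c = 2 + 1.26333 = 3.26333 m.
A = ½ × 3.56 × 3.79 = 6.7462 m².
Resultant F = γ·h_c·A = 9.81 × 3.26333 × 6.7462 = 215.968 kN.
I_c = b·h³/36 = 3.56 × 3.79³/36 = 5.38351 m⁴.
Centre of pressure: y_p = y_c + I_c/(y_c·A) = 3.26333 + 5.38351/(3.26333 × 6.7462) = 3.26333 + 0.244537 = 3.50787 m along the plane.
The resultant acts 1.26333 + 0.244537 = 1.50787 m (along the plate) below the hinge at the top edge, so the moment about the hinge is M = F × 1.50787 = 215.968 × 1.50787 = 325.652 kN·m.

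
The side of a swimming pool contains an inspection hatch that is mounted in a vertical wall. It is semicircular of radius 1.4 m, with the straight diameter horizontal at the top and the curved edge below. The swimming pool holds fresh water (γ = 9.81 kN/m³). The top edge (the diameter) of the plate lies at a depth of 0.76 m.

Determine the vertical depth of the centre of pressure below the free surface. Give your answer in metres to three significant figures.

γ = 9.81 kN/m³.
The centroid of a semicircle lies 4r/(3π) = 0.594178 m from the diameter, here below the top edge, so the centroid depth is h_c = 0.76 + 0.594178 = 1.35418 m.
A = πr²/2 = π × 1.4²/2 = 3.07876 m².
Resultant F = γ·h_c·A = 9.81 × 1.35418 × 3.07876 = 40.8998 kN.
I_c = (π/8 − 8/(9π))·r⁴ = 0.109757 × 1.4⁴ = 0.421642 m⁴.
Centre of pressure: y_p = y_c + I_c/(y_c·A) = 1.35418 + 0.421642/(1.35418 × 3.07876) = 1.35418 + 0.101133 = 1.45531 m along the plane.

h_p = 1.46 m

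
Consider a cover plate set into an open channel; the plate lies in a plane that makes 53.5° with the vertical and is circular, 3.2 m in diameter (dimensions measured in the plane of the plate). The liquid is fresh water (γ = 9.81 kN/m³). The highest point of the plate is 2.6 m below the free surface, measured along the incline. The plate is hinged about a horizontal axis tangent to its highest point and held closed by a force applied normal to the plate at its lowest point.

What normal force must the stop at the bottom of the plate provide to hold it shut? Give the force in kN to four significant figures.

γ = 9.81 kN/m³.
The plate makes 53.5° with the vertical, i.e. θ = 90° − 53.5° = 36.5° to the horizontal. Measuring y along the incline from the free-surface line, vertical depth h = y·sinθ with sinθ = 0.594823.
The centroid is at the centre, 1.6 m below the top of the plate, so y_c = 2.6 + 1.6 = 4.2 m and h_c = 4.2 × 0.594823 = 2.49826 m.
A = π(1.6)² = 8.04248 m².
Resultant F = γ·h_c·A = 9.81 × 2.49826 × 8.04248 = 197.105 kN.
I_c = πr⁴/4 = π × 1.6⁴/4 = 5.14719 m⁴.
Centre of pressure: y_p = y_c + I_c/(y_c·A) = 4.2 + 5.14719/(4.2 × 8.04248) = 4.2 + 0.152381 = 4.35238 m along the plane.
The resultant acts 1.6 + 0.152381 = 1.75238 m (along the plate) below the hinge at the top edge, so the moment about the hinge is M = F × 1.75238 = 197.105 × 1.75238 = 345.403 kN·m.
A normal force at the bottom, 3.2 m from the hinge, must supply this moment: P = 345.403/3.2 = 107.938 kN.

P ≈ 107.9 kN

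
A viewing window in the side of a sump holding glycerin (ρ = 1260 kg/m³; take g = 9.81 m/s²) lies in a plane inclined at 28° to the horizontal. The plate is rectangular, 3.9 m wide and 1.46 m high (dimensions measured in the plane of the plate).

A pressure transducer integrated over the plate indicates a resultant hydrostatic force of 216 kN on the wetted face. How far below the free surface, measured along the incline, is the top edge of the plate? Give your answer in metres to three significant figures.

y_top ≈ 5.81 m

γ = ρg = 1260 × 9.81 / 1000 = 12.3606 kN/m³.
A = 3.9 × 1.46 = 5.694 m².
From F = γ·h_c·A, the centroid depth is h_c = 216/(12.3606 × 5.694) = 3.069 m.
Let θ = 28° be the plate's angle to the horizontal; measure y along the incline from where the plane meets the free surface. Vertical depth h = y·sinθ with sinθ = 0.469472.
Along the incline, y_c = h_c/sinθ = 3.069/0.469472 = 6.53713 m.
The centroid lies 1.46/2 = 0.73 m below the top edge, so the top edge sits at y_top = 6.53713 − 0.73 = 5.80713 m along the incline.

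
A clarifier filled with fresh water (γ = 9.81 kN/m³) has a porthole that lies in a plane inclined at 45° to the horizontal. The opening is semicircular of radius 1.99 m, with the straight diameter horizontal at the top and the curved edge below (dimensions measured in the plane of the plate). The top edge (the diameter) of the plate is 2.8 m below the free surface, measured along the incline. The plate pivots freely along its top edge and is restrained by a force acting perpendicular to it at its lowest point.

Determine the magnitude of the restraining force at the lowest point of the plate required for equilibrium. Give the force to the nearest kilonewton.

γ = 9.81 kN/m³.
Let θ = 45° be the plate's angle to the horizontal; measure y along the incline from where the plane meets the free surface. Vertical depth h = y·sinθ with sinθ = 0.707107.
The centroid of a semicircle lies 4r/(3π) = 0.844582 m from the diameter, here below the top edge, so y_c = 2.8 + 0.844582 = 3.64458 m and h_c = 3.64458 × 0.707107 = 2.57711 m.
A = πr²/2 = π × 1.99²/2 = 6.22051 m².
Resultant F = γ·h_c·A = 9.81 × 2.57711 × 6.22051 = 157.264 kN.
I_c = (π/8 − 8/(9π))·r⁴ = 0.109757 × 1.99⁴ = 1.72125 m⁴.
Centre of pressure: y_p = y_c + I_c/(y_c·A) = 3.64458 + 1.72125/(3.64458 × 6.22051) = 3.64458 + 0.0759225 = 3.7205 m along the plane.
The resultant acts 0.844582 + 0.0759225 = 0.920505 m (along the plate) below the hinge at the top edge, so the moment about the hinge is M = F × 0.920505 = 157.264 × 0.920505 = 144.762 kN·m.
A normal force at the bottom, 1.99 m from the hinge, must supply this moment: P = 144.762/1.99 = 72.7447 kN.

P ≈ 73 kN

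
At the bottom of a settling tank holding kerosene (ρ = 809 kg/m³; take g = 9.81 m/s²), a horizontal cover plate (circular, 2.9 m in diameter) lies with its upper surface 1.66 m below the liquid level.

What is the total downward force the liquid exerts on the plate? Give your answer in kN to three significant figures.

F ≈ 87.0 kN

γ = ρg = 809 × 9.81 / 1000 = 7.93629 kN/m³.
The plate is horizontal, so pressure is uniform at p = γ·h = 7.93629 × 1.66 = 13.1742 kN/m².
A = π(1.45)² = 6.6052 m².
F = p·A = 13.1742 × 6.6052 = 87.0182 kN.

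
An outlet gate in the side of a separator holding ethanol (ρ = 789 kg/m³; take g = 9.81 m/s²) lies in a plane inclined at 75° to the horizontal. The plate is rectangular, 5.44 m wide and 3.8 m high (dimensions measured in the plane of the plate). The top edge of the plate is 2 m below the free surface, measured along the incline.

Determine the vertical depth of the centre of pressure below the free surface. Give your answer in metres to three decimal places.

h_p = 4.065 m

γ = ρg = 789 × 9.81 / 1000 = 7.74009 kN/m³.
Let θ = 75° be the plate's angle to the horizontal; measure y along the incline from where the plane meets the free surface. Vertical depth h = y·sinθ with sinθ = 0.965926.
The centroid lies 3.8/2 = 1.9 m below the top edge, so y_c = 2 + 1.9 = 3.9 m and h_c = 3.9 × 0.965926 = 3.76711 m.
A = 5.44 × 3.8 = 20.672 m².
Resultant F = γ·h_c·A = 7.74009 × 3.76711 × 20.672 = 602.749 kN.
I_c = b·h³/12 = 5.44 × 3.8³/12 = 24.8753 m⁴.
Centre of pressure: y_p = y_c + I_c/(y_c·A) = 3.9 + 24.8753/(3.9 × 20.672) = 3.9 + 0.308547 = 4.20855 m along the plane.
Vertically, h_p = y_p·sinθ = 4.20855 × 0.965926 = 4.06515 m.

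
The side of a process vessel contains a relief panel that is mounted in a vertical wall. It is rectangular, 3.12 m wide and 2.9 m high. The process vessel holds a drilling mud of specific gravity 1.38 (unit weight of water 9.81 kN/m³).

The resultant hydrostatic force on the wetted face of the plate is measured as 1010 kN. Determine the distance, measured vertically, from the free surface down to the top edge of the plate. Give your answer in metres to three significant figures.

γ = 1.38 × 9.81 = 13.5378 kN/m³.
A = 3.12 × 2.9 = 9.048 m².
From F = γ·h_c·A, the centroid depth is h_c = 1010/(13.5378 × 9.048) = 8.24557 m.
The centroid lies 2.9/2 = 1.45 m below the top edge, so the top edge sits at h_top = 8.24557 − 1.45 = 6.79557 m below the surface.

d_top ≈ 6.80 m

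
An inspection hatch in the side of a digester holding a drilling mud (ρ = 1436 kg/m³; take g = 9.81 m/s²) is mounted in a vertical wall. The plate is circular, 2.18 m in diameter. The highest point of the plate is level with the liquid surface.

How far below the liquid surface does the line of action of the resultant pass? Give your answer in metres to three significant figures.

h_p = 1.36 m

γ = ρg = 1436 × 9.81 / 1000 = 14.08716 kN/m³.
The centroid is at the centre, 1.09 m below the top of the plate, so the centroid depth is h_c = 1.09 m.
A = π(1.09)² = 3.73253 m².
Resultant F = γ·h_c·A = 14.08716 × 1.09 × 3.73253 = 57.313 kN.
I_c = πr⁴/4 = π × 1.09⁴/4 = 1.10865 m⁴.
Centre of pressure: y_p = y_c + I_c/(y_c·A) = 1.09 + 1.10865/(1.09 × 3.73253) = 1.09 + 0.272499 = 1.3625 m along the plane.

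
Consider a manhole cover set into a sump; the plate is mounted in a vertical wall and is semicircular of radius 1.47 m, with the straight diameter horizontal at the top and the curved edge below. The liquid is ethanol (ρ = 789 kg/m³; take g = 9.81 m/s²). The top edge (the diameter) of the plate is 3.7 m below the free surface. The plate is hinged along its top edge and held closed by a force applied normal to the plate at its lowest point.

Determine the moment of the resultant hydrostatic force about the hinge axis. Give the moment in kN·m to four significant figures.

M ≈ 74.84 kN·m

γ = ρg = 789 × 9.81 / 1000 = 7.74009 kN/m³.
The centroid of a semicircle lies 4r/(3π) = 0.623887 m from the diameter, here below the top edge, so the centroid depth is h_c = 3.7 + 0.623887 = 4.32389 m.
A = πr²/2 = π × 1.47²/2 = 3.39433 m².
Resultant F = γ·h_c·A = 7.74009 × 4.32389 × 3.39433 = 113.599 kN.
I_c = (π/8 − 8/(9π))·r⁴ = 0.109757 × 1.47⁴ = 0.512509 m⁴.
Centre of pressure: y_p = y_c + I_c/(y_c·A) = 4.32389 + 0.512509/(4.32389 × 3.39433) = 4.32389 + 0.0349199 = 4.35881 m along the plane.
The resultant acts 0.623887 + 0.0349199 = 0.658807 m (along the plate) below the hinge at the top edge, so the moment about the hinge is M = F × 0.658807 = 113.599 × 0.658807 = 74.8398 kN·m.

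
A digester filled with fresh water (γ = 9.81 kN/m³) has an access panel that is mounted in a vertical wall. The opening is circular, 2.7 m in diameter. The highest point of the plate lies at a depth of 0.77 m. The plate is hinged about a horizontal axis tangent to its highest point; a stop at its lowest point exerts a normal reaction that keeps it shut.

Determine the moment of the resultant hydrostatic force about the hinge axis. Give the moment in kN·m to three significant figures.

M ≈ 186 kN·m

γ = 9.81 kN/m³.
The centroid is at the centre, 1.35 m below the top of the plate, so the centroid depth is h_c = 0.77 + 1.35 = 2.12 m.
A = π(1.35)² = 5.72555 m².
Resultant F = γ·h_c·A = 9.81 × 2.12 × 5.72555 = 119.075 kN.
I_c = πr⁴/4 = π × 1.35⁴/4 = 2.6087 m⁴.
Centre of pressure: y_p = y_c + I_c/(y_c·A) = 2.12 + 2.6087/(2.12 × 5.72555) = 2.12 + 0.214917 = 2.33492 m along the plane.
The resultant acts 1.35 + 0.214917 = 1.56492 m (along the plate) below the hinge at the top edge, so the moment about the hinge is M = F × 1.56492 = 119.075 × 1.56492 = 186.343 kN·m.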